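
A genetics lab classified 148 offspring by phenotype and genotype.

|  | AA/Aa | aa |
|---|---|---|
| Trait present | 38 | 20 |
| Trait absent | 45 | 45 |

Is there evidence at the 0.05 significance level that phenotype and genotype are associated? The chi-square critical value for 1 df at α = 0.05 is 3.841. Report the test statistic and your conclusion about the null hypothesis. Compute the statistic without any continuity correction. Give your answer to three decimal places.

Row totals: 58, 90. Column totals: 83, 65. Grand total N = 148.
Expected counts (row total × column total / N):
  Trait present, AA/Aa: 58×83/148 = 32.5270
  Trait present, aa: 58×65/148 = 25.4730
  Trait absent, AA/Aa: 90×83/148 = 50.4730
  Trait absent, aa: 90×65/148 = 39.5270
Contributions (O − E)²/E:
  (38 − 32.5270)²/32.5270 = 0.9209
  (20 − 25.4730)²/25.4730 = 1.1759
  (45 − 50.4730)²/50.4730 = 0.5935
  (45 − 39.5270)²/39.5270 = 0.7578
χ² = 0.9209 + 1.1759 + 0.5935 + 0.7578 = 3.448
df = (2−1)(2−1) = 1. Since 3.448 < 3.841, fail to reject the null hypothesis of independence at α = 0.05.

3.448; fail to reject H₀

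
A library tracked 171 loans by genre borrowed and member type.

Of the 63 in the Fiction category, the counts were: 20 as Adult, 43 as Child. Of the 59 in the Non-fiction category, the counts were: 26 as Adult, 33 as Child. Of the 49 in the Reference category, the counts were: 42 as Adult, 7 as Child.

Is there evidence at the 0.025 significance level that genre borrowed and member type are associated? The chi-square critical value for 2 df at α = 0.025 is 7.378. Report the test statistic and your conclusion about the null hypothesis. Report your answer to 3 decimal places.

Row totals: 63, 59, 49. Column totals: 88, 83. Grand total N = 171.
Expected counts (row total × column total / N):
  Fiction, Adult: 63×88/171 = 32.4211
  Fiction, Child: 63×83/171 = 30.5789
  Non-fiction, Adult: 59×88/171 = 30.3626
  Non-fiction, Child: 59×83/171 = 28.6374
  Reference, Adult: 49×88/171 = 25.2164
  Reference, Child: 49×83/171 = 23.7836
Contributions (O − E)²/E:
  (20 − 32.4211)²/32.4211 = 4.7587
  (43 − 30.5789)²/30.5789 = 5.0454
  (26 − 30.3626)²/30.3626 = 0.6268
  (33 − 28.6374)²/28.6374 = 0.6646
  (42 − 25.2164)²/25.2164 = 11.1709
  (7 − 23.7836)²/23.7836 = 11.8438
χ² = 4.7587 + 5.0454 + 0.6268 + 0.6646 + 11.1709 + 11.8438 = 34.110
df = (3−1)(2−1) = 2. Since 34.110 > 7.378, reject the null hypothesis of independence at α = 0.025.

34.110; reject H₀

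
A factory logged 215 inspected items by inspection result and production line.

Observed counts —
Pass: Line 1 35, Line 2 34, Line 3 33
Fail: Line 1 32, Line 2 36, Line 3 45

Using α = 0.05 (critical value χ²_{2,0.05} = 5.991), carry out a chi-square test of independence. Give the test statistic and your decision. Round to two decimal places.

Row totals: 102, 113. Column totals: 67, 70, 78. Grand total N = 215.
Expected counts (row total × column total / N):
  Pass, Line 1: 102×67/215 = 31.786
  Pass, Line 2: 102×70/215 = 33.209
  Pass, Line 3: 102×78/215 = 37.005
  Fail, Line 1: 113×67/215 = 35.214
  Fail, Line 2: 113×70/215 = 36.791
  Fail, Line 3: 113×78/215 = 40.995
Contributions (O − E)²/E:
  (35 − 31.786)²/31.786 = 0.3250
  (34 − 33.209)²/33.209 = 0.0188
  (33 − 37.005)²/37.005 = 0.4335
  (32 − 35.214)²/35.214 = 0.2933
  (36 − 36.791)²/36.791 = 0.0170
  (45 − 40.995)²/40.995 = 0.3913
χ² = 0.3250 + 0.0188 + 0.4335 + 0.2933 + 0.0170 + 0.3913 = 1.48
df = (2−1)(3−1) = 2. Since 1.48 < 5.991, fail to reject the null hypothesis of independence at α = 0.05.

1.48; fail to reject H₀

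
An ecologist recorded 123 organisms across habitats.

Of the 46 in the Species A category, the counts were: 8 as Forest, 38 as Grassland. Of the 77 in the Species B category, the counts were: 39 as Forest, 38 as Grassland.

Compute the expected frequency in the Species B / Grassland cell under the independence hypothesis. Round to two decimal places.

Row total (Species B) = 77; column total (Grassland) = 76; grand total N = 123.
Expected count = (row total × column total) / N = 77 × 76 / 123 = 47.58.

47.58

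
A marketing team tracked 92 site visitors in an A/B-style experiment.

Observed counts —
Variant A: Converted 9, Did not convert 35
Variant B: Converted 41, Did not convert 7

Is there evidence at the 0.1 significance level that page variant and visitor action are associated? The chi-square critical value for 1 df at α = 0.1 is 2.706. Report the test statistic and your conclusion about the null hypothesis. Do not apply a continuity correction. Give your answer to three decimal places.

39.047; reject H₀

Row totals: 44, 48. Column totals: 50, 42. Grand total N = 92.
Expected counts (row total × column total / N):
  Variant A, Converted: 44×50/92 = 23.91304
  Variant A, Did not convert: 44×42/92 = 20.08696
  Variant B, Converted: 48×50/92 = 26.08696
  Variant B, Did not convert: 48×42/92 = 21.91304
Contributions (O − E)²/E:
  (9 − 23.91304)²/23.91304 = 9.3003
  (35 − 20.08696)²/20.08696 = 11.0718
  (41 − 26.08696)²/26.08696 = 8.5253
  (7 − 21.91304)²/21.91304 = 10.1492
χ² = 9.3003 + 11.0718 + 8.5253 + 10.1492 = 39.047
df = (2−1)(2−1) = 1. Since 39.047 > 2.706, reject the null hypothesis of independence at α = 0.1.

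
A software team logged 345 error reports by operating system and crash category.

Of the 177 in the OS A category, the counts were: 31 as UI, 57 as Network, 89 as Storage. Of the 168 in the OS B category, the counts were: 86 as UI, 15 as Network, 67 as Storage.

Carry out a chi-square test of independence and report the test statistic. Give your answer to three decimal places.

53.259

Row totals: 177, 168. Column totals: 117, 72, 156. Grand total N = 345.
Expected counts (row total × column total / N):
  OS A, UI: 177×117/345 = 60.0261
  OS A, Network: 177×72/345 = 36.9391
  OS A, Storage: 177×156/345 = 80.0348
  OS B, UI: 168×117/345 = 56.9739
  OS B, Network: 168×72/345 = 35.0609
  OS B, Storage: 168×156/345 = 75.9652
Contributions (O − E)²/E:
  (31 − 60.0261)²/60.0261 = 14.0358
  (57 − 36.9391)²/36.9391 = 10.8947
  (89 − 80.0348)²/80.0348 = 1.0042
  (86 − 56.9739)²/56.9739 = 14.7877
  (15 − 35.0609)²/35.0609 = 11.4783
  (67 − 75.9652)²/75.9652 = 1.0580
χ² = 14.0358 + 10.8947 + 1.0042 + 14.7877 + 11.4783 + 1.0580 = 53.259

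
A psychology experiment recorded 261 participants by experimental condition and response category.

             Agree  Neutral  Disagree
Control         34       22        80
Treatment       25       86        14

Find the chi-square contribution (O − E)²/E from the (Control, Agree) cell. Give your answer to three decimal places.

0.345

Row total (Control) = 136; column total (Agree) = 59; N = 261.
Expected count E = 136 × 59 / 261 = 30.74330.
Contribution = (O − E)²/E = (34 − 30.74330)² / 30.74330 = 0.345.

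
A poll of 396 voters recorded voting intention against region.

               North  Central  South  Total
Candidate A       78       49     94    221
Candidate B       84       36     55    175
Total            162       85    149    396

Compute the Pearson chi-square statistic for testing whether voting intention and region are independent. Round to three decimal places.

7.172

Grand total N = 396.
Expected counts (row total × column total / N):
  Candidate A, North: 221×162/396 = 90.4091
  Candidate A, Central: 221×85/396 = 47.4369
  Candidate A, South: 221×149/396 = 83.1540
  Candidate B, North: 175×162/396 = 71.5909
  Candidate B, Central: 175×85/396 = 37.5631
  Candidate B, South: 175×149/396 = 65.8460
Contributions (O − E)²/E:
  (78 − 90.4091)²/90.4091 = 1.7032
  (49 − 47.4369)²/47.4369 = 0.0515
  (94 − 83.1540)²/83.1540 = 1.4147
  (84 − 71.5909)²/71.5909 = 2.1509
  (36 − 37.5631)²/37.5631 = 0.0650
  (55 − 65.8460)²/65.8460 = 1.7865
χ² = 1.7032 + 0.0515 + 1.4147 + 2.1509 + 0.0650 + 1.7865 = 7.172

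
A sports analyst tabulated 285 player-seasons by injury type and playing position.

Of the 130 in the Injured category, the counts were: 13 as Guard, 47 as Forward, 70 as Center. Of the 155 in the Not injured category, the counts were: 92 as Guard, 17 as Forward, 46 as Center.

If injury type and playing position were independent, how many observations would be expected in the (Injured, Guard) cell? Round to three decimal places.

Row total (Injured) = 130; column total (Guard) = 105; grand total N = 285.
Expected count = (row total × column total) / N = 130 × 105 / 285 = 47.895.

47.895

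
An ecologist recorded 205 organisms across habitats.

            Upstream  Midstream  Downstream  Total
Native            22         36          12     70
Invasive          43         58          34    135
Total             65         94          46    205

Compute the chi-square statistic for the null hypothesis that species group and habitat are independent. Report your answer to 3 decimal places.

Grand total N = 205.
Expected counts (row total × column total / N):
  Native, Upstream: 70×65/205 = 22.1951
  Native, Midstream: 70×94/205 = 32.0976
  Native, Downstream: 70×46/205 = 15.7073
  Invasive, Upstream: 135×65/205 = 42.8049
  Invasive, Midstream: 135×94/205 = 61.9024
  Invasive, Downstream: 135×46/205 = 30.2927
Contributions (O − E)²/E:
  (22 − 22.1951)²/22.1951 = 0.0017
  (36 − 32.0976)²/32.0976 = 0.4745
  (12 − 15.7073)²/15.7073 = 0.8750
  (43 − 42.8049)²/42.8049 = 0.0009
  (58 − 61.9024)²/61.9024 = 0.2460
  (34 − 30.2927)²/30.2927 = 0.4537
χ² = 0.0017 + 0.4745 + 0.8750 + 0.0009 + 0.2460 + 0.4537 = 2.052

2.052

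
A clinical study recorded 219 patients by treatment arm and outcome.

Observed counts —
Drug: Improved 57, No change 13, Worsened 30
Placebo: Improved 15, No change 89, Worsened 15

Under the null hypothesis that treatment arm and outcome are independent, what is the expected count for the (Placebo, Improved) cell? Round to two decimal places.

39.12

Row total (Placebo) = 119; column total (Improved) = 72; grand total N = 219.
Expected count = (row total × column total) / N = 119 × 72 / 219 = 39.12.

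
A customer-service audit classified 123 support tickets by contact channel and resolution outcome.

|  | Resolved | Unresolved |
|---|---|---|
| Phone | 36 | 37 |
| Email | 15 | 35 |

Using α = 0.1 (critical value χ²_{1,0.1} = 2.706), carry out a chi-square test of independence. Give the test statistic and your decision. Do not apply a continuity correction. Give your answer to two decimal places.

Row totals: 73, 50. Column totals: 51, 72. Grand total N = 123.
Expected counts (row total × column total / N):
  Phone, Resolved: 73×51/123 = 30.268
  Phone, Unresolved: 73×72/123 = 42.732
  Email, Resolved: 50×51/123 = 20.732
  Email, Unresolved: 50×72/123 = 29.268
Contributions (O − E)²/E:
  (36 − 30.268)²/30.268 = 1.0855
  (37 − 42.732)²/42.732 = 0.7689
  (15 − 20.732)²/20.732 = 1.5848
  (35 − 29.268)²/29.268 = 1.1226
χ² = 1.0855 + 0.7689 + 1.5848 + 1.1226 = 4.56
df = (2−1)(2−1) = 1. Since 4.56 > 2.706, reject the null hypothesis of independence at α = 0.1.

4.56; reject H₀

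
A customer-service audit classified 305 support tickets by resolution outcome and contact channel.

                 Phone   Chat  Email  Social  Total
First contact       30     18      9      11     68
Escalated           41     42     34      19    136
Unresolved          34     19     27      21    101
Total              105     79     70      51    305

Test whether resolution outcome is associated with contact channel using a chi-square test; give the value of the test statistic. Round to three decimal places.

Grand total N = 305.
Expected counts (row total × column total / N):
  First contact, Phone: 68×105/305 = 23.4098
  First contact, Chat: 68×79/305 = 17.6131
  First contact, Email: 68×70/305 = 15.6066
  First contact, Social: 68×51/305 = 11.3705
  Escalated, Phone: 136×105/305 = 46.8197
  Escalated, Chat: 136×79/305 = 35.2262
  Escalated, Email: 136×70/305 = 31.2131
  Escalated, Social: 136×51/305 = 22.7410
  Unresolved, Phone: 101×105/305 = 34.7705
  Unresolved, Chat: 101×79/305 = 26.1607
  Unresolved, Email: 101×70/305 = 23.1803
  Unresolved, Social: 101×51/305 = 16.8885
Contributions (O − E)²/E:
  (30 − 23.4098)²/23.4098 = 1.8552
  (18 − 17.6131)²/17.6131 = 0.0085
  (9 − 15.6066)²/15.6066 = 2.7967
  (11 − 11.3705)²/11.3705 = 0.0121
  (41 − 46.8197)²/46.8197 = 0.7234
  (42 − 35.2262)²/35.2262 = 1.3026
  (34 − 31.2131)²/31.2131 = 0.2488
  (19 − 22.7410)²/22.7410 = 0.6154
  (34 − 34.7705)²/34.7705 = 0.0171
  (19 − 26.1607)²/26.1607 = 1.9600
  (27 − 23.1803)²/23.1803 = 0.6294
  (21 − 16.8885)²/16.8885 = 1.0009
χ² = 1.8552 + 0.0085 + 2.7967 + 0.0121 + 0.7234 + 1.3026 + 0.2488 + 0.6154 + 0.0171 + 1.9600 + 0.6294 + 1.0009 = 11.170

11.170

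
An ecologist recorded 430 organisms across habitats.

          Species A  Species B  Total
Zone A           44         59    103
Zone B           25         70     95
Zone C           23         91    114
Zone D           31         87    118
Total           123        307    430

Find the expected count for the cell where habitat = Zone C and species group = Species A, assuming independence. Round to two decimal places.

Row total (Zone C) = 114; column total (Species A) = 123; grand total N = 430.
Expected count = (row total × column total) / N = 114 × 123 / 430 = 32.61.

32.61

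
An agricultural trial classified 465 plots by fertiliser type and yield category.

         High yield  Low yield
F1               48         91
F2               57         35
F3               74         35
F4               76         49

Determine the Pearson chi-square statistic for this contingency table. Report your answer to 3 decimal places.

Row totals: 139, 92, 109, 125. Column totals: 255, 210. Grand total N = 465.
Expected counts (row total × column total / N):
  F1, High yield: 139×255/465 = 76.2258
  F1, Low yield: 139×210/465 = 62.7742
  F2, High yield: 92×255/465 = 50.4516
  F2, Low yield: 92×210/465 = 41.5484
  F3, High yield: 109×255/465 = 59.7742
  F3, Low yield: 109×210/465 = 49.2258
  F4, High yield: 125×255/465 = 68.5484
  F4, Low yield: 125×210/465 = 56.4516
Contributions (O − E)²/E:
  (48 − 76.2258)²/76.2258 = 10.4518
  (91 − 62.7742)²/62.7742 = 12.6915
  (57 − 50.4516)²/50.4516 = 0.8500
  (35 − 41.5484)²/41.5484 = 1.0321
  (74 − 59.7742)²/59.7742 = 3.3856
  (35 − 49.2258)²/49.2258 = 4.1111
  (76 − 68.5484)²/68.5484 = 0.8100
  (49 − 56.4516)²/56.4516 = 0.9836
χ² = 10.4518 + 12.6915 + 0.8500 + 1.0321 + 3.3856 + 4.1111 + 0.8100 + 0.9836 = 34.316

34.316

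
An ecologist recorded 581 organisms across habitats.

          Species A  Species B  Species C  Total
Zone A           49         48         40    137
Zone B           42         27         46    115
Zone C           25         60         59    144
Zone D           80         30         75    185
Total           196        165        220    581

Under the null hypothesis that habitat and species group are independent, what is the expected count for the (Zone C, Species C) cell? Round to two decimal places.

Row total (Zone C) = 144; column total (Species C) = 220; grand total N = 581.
Expected count = (row total × column total) / N = 144 × 220 / 581 = 54.53.

54.53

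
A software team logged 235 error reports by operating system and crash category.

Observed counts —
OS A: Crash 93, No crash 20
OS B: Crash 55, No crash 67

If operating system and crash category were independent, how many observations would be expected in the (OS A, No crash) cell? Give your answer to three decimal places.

41.834

Row total (OS A) = 113; column total (No crash) = 87; grand total N = 235.
Expected count = (row total × column total) / N = 113 × 87 / 235 = 41.834.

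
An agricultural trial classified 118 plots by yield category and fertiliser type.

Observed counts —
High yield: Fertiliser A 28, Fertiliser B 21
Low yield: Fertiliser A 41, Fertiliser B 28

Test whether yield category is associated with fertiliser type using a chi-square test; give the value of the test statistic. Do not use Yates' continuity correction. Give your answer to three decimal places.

Row totals: 49, 69. Column totals: 69, 49. Grand total N = 118.
Expected counts (row total × column total / N):
  High yield, Fertiliser A: 49×69/118 = 28.6525
  High yield, Fertiliser B: 49×49/118 = 20.3475
  Low yield, Fertiliser A: 69×69/118 = 40.3475
  Low yield, Fertiliser B: 69×49/118 = 28.6525
Contributions (O − E)²/E:
  (28 − 28.6525)²/28.6525 = 0.0149
  (21 − 20.3475)²/20.3475 = 0.0209
  (41 − 40.3475)²/40.3475 = 0.0106
  (28 − 28.6525)²/28.6525 = 0.0149
χ² = 0.0149 + 0.0209 + 0.0106 + 0.0149 = 0.061

0.061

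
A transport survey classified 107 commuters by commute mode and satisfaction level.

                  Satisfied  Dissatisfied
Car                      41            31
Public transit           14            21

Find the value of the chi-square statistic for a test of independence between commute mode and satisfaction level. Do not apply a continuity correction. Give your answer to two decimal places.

Row totals: 72, 35. Column totals: 55, 52. Grand total N = 107.
Expected counts (row total × column total / N):
  Car, Satisfied: 72×55/107 = 37.009
  Car, Dissatisfied: 72×52/107 = 34.991
  Public transit, Satisfied: 35×55/107 = 17.991
  Public transit, Dissatisfied: 35×52/107 = 17.009
Contributions (O − E)²/E:
  (41 − 37.009)²/37.009 = 0.4304
  (31 − 34.991)²/34.991 = 0.4552
  (14 − 17.991)²/17.991 = 0.8853
  (21 − 17.009)²/17.009 = 0.9365
χ² = 0.4304 + 0.4552 + 0.8853 + 0.9365 = 2.71

2.71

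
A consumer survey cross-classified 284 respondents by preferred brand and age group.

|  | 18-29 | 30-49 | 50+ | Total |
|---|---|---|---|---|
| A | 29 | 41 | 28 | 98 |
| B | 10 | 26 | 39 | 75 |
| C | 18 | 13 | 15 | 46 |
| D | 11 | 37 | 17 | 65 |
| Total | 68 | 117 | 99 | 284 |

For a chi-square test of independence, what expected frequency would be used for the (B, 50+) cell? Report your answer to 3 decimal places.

Row total (B) = 75; column total (50+) = 99; grand total N = 284.
Expected count = (row total × column total) / N = 75 × 99 / 284 = 26.144.

26.144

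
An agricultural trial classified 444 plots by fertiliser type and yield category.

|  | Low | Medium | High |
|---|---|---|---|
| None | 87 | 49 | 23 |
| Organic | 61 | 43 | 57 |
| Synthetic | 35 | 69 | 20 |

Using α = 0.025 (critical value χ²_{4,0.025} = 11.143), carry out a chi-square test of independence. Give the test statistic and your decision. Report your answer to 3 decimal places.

Row totals: 159, 161, 124. Column totals: 183, 161, 100. Grand total N = 444.
Expected counts (row total × column total / N):
  None, Low: 159×183/444 = 65.53378
  None, Medium: 159×161/444 = 57.65541
  None, High: 159×100/444 = 35.81081
  Organic, Low: 161×183/444 = 66.35811
  Organic, Medium: 161×161/444 = 58.38063
  Organic, High: 161×100/444 = 36.26126
  Synthetic, Low: 124×183/444 = 51.10811
  Synthetic, Medium: 124×161/444 = 44.96396
  Synthetic, High: 124×100/444 = 27.92793
Contributions (O − E)²/E:
  (87 − 65.53378)²/65.53378 = 7.0315
  (49 − 57.65541)²/57.65541 = 1.2994
  (23 − 35.81081)²/35.81081 = 4.5829
  (61 − 66.35811)²/66.35811 = 0.4326
  (43 − 58.38063)²/58.38063 = 4.0521
  (57 − 36.26126)²/36.26126 = 11.8610
  (35 − 51.10811)²/51.10811 = 5.0769
  (69 − 44.96396)²/44.96396 = 12.8488
  (20 − 27.92793)²/27.92793 = 2.2505
χ² = 7.0315 + 1.2994 + 4.5829 + 0.4326 + 4.0521 + 11.8610 + 5.0769 + 12.8488 + 2.2505 = 49.436
df = (3−1)(3−1) = 4. Since 49.436 > 11.143, reject the null hypothesis of independence at α = 0.025.

49.436; reject H₀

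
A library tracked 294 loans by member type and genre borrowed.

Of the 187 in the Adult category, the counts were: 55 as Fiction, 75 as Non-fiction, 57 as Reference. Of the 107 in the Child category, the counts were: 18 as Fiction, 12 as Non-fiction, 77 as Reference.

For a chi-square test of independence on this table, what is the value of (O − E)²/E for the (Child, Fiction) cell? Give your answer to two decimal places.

2.76

Row total (Child) = 107; column total (Fiction) = 73; N = 294.
Expected count E = 107 × 73 / 294 = 26.5680.
Contribution = (O − E)²/E = (18 − 26.5680)² / 26.5680 = 2.76.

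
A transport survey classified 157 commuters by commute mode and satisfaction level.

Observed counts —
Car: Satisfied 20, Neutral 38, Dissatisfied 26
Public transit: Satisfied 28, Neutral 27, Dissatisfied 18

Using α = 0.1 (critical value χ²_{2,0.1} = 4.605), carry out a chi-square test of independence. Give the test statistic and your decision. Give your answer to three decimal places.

3.898; fail to reject H₀

Row totals: 84, 73. Column totals: 48, 65, 44. Grand total N = 157.
Expected counts (row total × column total / N):
  Car, Satisfied: 84×48/157 = 25.6815
  Car, Neutral: 84×65/157 = 34.7771
  Car, Dissatisfied: 84×44/157 = 23.5414
  Public transit, Satisfied: 73×48/157 = 22.3185
  Public transit, Neutral: 73×65/157 = 30.2229
  Public transit, Dissatisfied: 73×44/157 = 20.4586
Contributions (O − E)²/E:
  (20 − 25.6815)²/25.6815 = 1.2569
  (38 − 34.7771)²/34.7771 = 0.2987
  (26 − 23.5414)²/23.5414 = 0.2568
  (28 − 22.3185)²/22.3185 = 1.4463
  (27 − 30.2229)²/30.2229 = 0.3437
  (18 − 20.4586)²/20.4586 = 0.2955
χ² = 1.2569 + 0.2987 + 0.2568 + 1.4463 + 0.3437 + 0.2955 = 3.898
df = (2−1)(3−1) = 2. Since 3.898 < 4.605, fail to reject the null hypothesis of independence at α = 0.1.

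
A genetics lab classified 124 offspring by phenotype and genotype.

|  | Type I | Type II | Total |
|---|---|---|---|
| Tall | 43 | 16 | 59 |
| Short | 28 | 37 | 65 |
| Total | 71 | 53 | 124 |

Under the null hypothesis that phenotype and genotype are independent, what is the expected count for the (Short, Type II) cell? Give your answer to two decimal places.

27.78

Row total (Short) = 65; column total (Type II) = 53; grand total N = 124.
Expected count = (row total × column total) / N = 65 × 53 / 124 = 27.78.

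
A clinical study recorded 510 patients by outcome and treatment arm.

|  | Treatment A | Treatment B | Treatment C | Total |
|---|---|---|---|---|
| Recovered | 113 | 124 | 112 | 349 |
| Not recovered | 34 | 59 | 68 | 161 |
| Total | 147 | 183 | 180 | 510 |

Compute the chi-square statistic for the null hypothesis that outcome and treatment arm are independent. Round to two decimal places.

8.10

Grand total N = 510.
Expected counts (row total × column total / N):
  Recovered, Treatment A: 349×147/510 = 100.594
  Recovered, Treatment B: 349×183/510 = 125.229
  Recovered, Treatment C: 349×180/510 = 123.176
  Not recovered, Treatment A: 161×147/510 = 46.406
  Not recovered, Treatment B: 161×183/510 = 57.771
  Not recovered, Treatment C: 161×180/510 = 56.824
Contributions (O − E)²/E:
  (113 − 100.594)²/100.594 = 1.5300
  (124 − 125.229)²/125.229 = 0.0121
  (112 − 123.176)²/123.176 = 1.0140
  (34 − 46.406)²/46.406 = 3.3166
  (59 − 57.771)²/57.771 = 0.0261
  (68 − 56.824)²/56.824 = 2.1981
χ² = 1.5300 + 0.0121 + 1.0140 + 3.3166 + 0.0261 + 2.1981 = 8.10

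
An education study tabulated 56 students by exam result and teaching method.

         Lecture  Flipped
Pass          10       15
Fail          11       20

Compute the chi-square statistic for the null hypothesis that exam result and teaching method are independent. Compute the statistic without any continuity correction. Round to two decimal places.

Row totals: 25, 31. Column totals: 21, 35. Grand total N = 56.
Expected counts (row total × column total / N):
  Pass, Lecture: 25×21/56 = 9.375
  Pass, Flipped: 25×35/56 = 15.625
  Fail, Lecture: 31×21/56 = 11.625
  Fail, Flipped: 31×35/56 = 19.375
Contributions (O − E)²/E:
  (10 − 9.375)²/9.375 = 0.0417
  (15 − 15.625)²/15.625 = 0.0250
  (11 − 11.625)²/11.625 = 0.0336
  (20 − 19.375)²/19.375 = 0.0202
χ² = 0.0417 + 0.0250 + 0.0336 + 0.0202 = 0.12

0.12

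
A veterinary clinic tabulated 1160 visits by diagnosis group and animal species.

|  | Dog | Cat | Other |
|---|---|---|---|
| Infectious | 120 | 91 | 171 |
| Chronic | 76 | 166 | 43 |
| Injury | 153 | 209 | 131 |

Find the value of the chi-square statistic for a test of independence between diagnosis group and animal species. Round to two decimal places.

101.91

Row totals: 382, 285, 493. Column totals: 349, 466, 345. Grand total N = 1160.
Expected counts (row total × column total / N):
  Infectious, Dog: 382×349/1160 = 114.929
  Infectious, Cat: 382×466/1160 = 153.459
  Infectious, Other: 382×345/1160 = 113.612
  Chronic, Dog: 285×349/1160 = 85.746
  Chronic, Cat: 285×466/1160 = 114.491
  Chronic, Other: 285×345/1160 = 84.763
  Injury, Dog: 493×349/1160 = 148.325
  Injury, Cat: 493×466/1160 = 198.050
  Injury, Other: 493×345/1160 = 146.625
Contributions (O − E)²/E:
  (120 − 114.929)²/114.929 = 0.2237
  (91 − 153.459)²/153.459 = 25.4213
  (171 − 113.612)²/113.612 = 28.9880
  (76 − 85.746)²/85.746 = 1.1077
  (166 − 114.491)²/114.491 = 23.1737
  (43 − 84.763)²/84.763 = 20.5768
  (153 − 148.325)²/148.325 = 0.1473
  (209 − 198.050)²/198.050 = 0.6054
  (131 − 146.625)²/146.625 = 1.6651
χ² = 0.2237 + 25.4213 + 28.9880 + 1.1077 + 23.1737 + 20.5768 + 0.1473 + 0.6054 + 1.6651 = 101.91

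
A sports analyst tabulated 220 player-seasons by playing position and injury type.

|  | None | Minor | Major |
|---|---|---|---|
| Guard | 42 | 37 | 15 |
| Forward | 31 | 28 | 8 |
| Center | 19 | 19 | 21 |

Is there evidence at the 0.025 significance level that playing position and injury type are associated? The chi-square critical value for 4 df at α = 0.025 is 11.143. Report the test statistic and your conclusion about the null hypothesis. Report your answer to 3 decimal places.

Row totals: 94, 67, 59. Column totals: 92, 84, 44. Grand total N = 220.
Expected counts (row total × column total / N):
  Guard, None: 94×92/220 = 39.3091
  Guard, Minor: 94×84/220 = 35.8909
  Guard, Major: 94×44/220 = 18.8000
  Forward, None: 67×92/220 = 28.0182
  Forward, Minor: 67×84/220 = 25.5818
  Forward, Major: 67×44/220 = 13.4000
  Center, None: 59×92/220 = 24.6727
  Center, Minor: 59×84/220 = 22.5273
  Center, Major: 59×44/220 = 11.8000
Contributions (O − E)²/E:
  (42 − 39.3091)²/39.3091 = 0.1842
  (37 − 35.8909)²/35.8909 = 0.0343
  (15 − 18.8000)²/18.8000 = 0.7681
  (31 − 28.0182)²/28.0182 = 0.3173
  (28 − 25.5818)²/25.5818 = 0.2286
  (8 − 13.4000)²/13.4000 = 2.1761
  (19 − 24.6727)²/24.6727 = 1.3043
  (19 − 22.5273)²/22.5273 = 0.5523
  (21 − 11.8000)²/11.8000 = 7.1729
χ² = 0.1842 + 0.0343 + 0.7681 + 0.3173 + 0.2286 + 2.1761 + 1.3043 + 0.5523 + 7.1729 = 12.738
df = (3−1)(3−1) = 4. Since 12.738 > 11.143, reject the null hypothesis of independence at α = 0.025.

12.738; reject H₀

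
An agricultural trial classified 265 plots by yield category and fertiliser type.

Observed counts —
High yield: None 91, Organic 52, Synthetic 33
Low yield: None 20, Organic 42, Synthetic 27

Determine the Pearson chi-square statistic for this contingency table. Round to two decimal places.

20.75

Row totals: 176, 89. Column totals: 111, 94, 60. Grand total N = 265.
Expected counts (row total × column total / N):
  High yield, None: 176×111/265 = 73.721
  High yield, Organic: 176×94/265 = 62.430
  High yield, Synthetic: 176×60/265 = 39.849
  Low yield, None: 89×111/265 = 37.279
  Low yield, Organic: 89×94/265 = 31.570
  Low yield, Synthetic: 89×60/265 = 20.151
Contributions (O − E)²/E:
  (91 − 73.721)²/73.721 = 4.0499
  (52 − 62.430)²/62.430 = 1.7425
  (33 − 39.849)²/39.849 = 1.1772
  (20 − 37.279)²/37.279 = 8.0089
  (42 − 31.570)²/31.570 = 3.4458
  (27 − 20.151)²/20.151 = 2.3279
χ² = 4.0499 + 1.7425 + 1.1772 + 8.0089 + 3.4458 + 2.3279 = 20.75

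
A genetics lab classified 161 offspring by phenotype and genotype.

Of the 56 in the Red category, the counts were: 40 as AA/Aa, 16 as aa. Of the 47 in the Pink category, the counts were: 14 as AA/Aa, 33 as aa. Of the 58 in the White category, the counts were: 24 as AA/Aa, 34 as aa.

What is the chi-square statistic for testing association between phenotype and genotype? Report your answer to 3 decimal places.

Row totals: 56, 47, 58. Column totals: 78, 83. Grand total N = 161.
Expected counts (row total × column total / N):
  Red, AA/Aa: 56×78/161 = 27.1304
  Red, aa: 56×83/161 = 28.8696
  Pink, AA/Aa: 47×78/161 = 22.7702
  Pink, aa: 47×83/161 = 24.2298
  White, AA/Aa: 58×78/161 = 28.0994
  White, aa: 58×83/161 = 29.9006
Contributions (O − E)²/E:
  (40 − 27.1304)²/27.1304 = 6.1048
  (16 − 28.8696)²/28.8696 = 5.7371
  (14 − 22.7702)²/22.7702 = 3.3779
  (33 − 24.2298)²/24.2298 = 3.1745
  (24 − 28.0994)²/28.0994 = 0.5981
  (34 − 29.9006)²/29.9006 = 0.5620
χ² = 6.1048 + 5.7371 + 3.3779 + 3.1745 + 0.5981 + 0.5620 = 19.554

19.554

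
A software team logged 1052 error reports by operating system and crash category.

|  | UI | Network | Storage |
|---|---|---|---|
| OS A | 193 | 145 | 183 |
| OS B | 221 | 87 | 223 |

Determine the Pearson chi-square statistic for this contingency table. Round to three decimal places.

20.241

Row totals: 521, 531. Column totals: 414, 232, 406. Grand total N = 1052.
Expected counts (row total × column total / N):
  OS A, UI: 521×414/1052 = 205.0323
  OS A, Network: 521×232/1052 = 114.8973
  OS A, Storage: 521×406/1052 = 201.0703
  OS B, UI: 531×414/1052 = 208.9677
  OS B, Network: 531×232/1052 = 117.1027
  OS B, Storage: 531×406/1052 = 204.9297
Contributions (O − E)²/E:
  (193 − 205.0323)²/205.0323 = 0.7061
  (145 − 114.8973)²/114.8973 = 7.8868
  (183 − 201.0703)²/201.0703 = 1.6240
  (221 − 208.9677)²/208.9677 = 0.6928
  (87 − 117.1027)²/117.1027 = 7.7383
  (223 − 204.9297)²/204.9297 = 1.5934
χ² = 0.7061 + 7.8868 + 1.6240 + 0.6928 + 7.7383 + 1.5934 = 20.241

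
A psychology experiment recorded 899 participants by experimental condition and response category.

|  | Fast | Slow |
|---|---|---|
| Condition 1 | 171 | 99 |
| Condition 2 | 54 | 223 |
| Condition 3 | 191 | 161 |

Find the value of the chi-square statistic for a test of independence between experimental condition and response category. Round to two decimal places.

Row totals: 270, 277, 352. Column totals: 416, 483. Grand total N = 899.
Expected counts (row total × column total / N):
  Condition 1, Fast: 270×416/899 = 124.939
  Condition 1, Slow: 270×483/899 = 145.061
  Condition 2, Fast: 277×416/899 = 128.178
  Condition 2, Slow: 277×483/899 = 148.822
  Condition 3, Fast: 352×416/899 = 162.883
  Condition 3, Slow: 352×483/899 = 189.117
Contributions (O − E)²/E:
  (171 − 124.939)²/124.939 = 16.9812
  (99 − 145.061)²/145.061 = 14.6257
  (54 − 128.178)²/128.178 = 42.9276
  (223 − 148.822)²/148.822 = 36.9729
  (191 − 162.883)²/162.883 = 4.8536
  (161 − 189.117)²/189.117 = 4.1803
χ² = 16.9812 + 14.6257 + 42.9276 + 36.9729 + 4.8536 + 4.1803 = 120.54

120.54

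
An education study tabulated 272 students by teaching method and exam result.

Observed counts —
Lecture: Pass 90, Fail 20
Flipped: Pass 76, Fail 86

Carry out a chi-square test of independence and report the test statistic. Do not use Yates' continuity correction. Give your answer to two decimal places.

Row totals: 110, 162. Column totals: 166, 106. Grand total N = 272.
Expected counts (row total × column total / N):
  Lecture, Pass: 110×166/272 = 67.132
  Lecture, Fail: 110×106/272 = 42.868
  Flipped, Pass: 162×166/272 = 98.868
  Flipped, Fail: 162×106/272 = 63.132
Contributions (O − E)²/E:
  (90 − 67.132)²/67.132 = 7.7898
  (20 − 42.868)²/42.868 = 12.1990
  (76 − 98.868)²/98.868 = 5.2893
  (86 − 63.132)²/63.132 = 8.2834
χ² = 7.7898 + 12.1990 + 5.2893 + 8.2834 = 33.56

33.56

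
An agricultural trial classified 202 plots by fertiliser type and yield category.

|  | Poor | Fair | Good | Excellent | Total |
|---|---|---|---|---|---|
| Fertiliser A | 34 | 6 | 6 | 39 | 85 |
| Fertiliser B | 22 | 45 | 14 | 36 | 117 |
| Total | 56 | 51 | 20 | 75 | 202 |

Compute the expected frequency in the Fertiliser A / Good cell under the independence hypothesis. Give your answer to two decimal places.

8.42

Row total (Fertiliser A) = 85; column total (Good) = 20; grand total N = 202.
Expected count = (row total × column total) / N = 85 × 20 / 202 = 8.42.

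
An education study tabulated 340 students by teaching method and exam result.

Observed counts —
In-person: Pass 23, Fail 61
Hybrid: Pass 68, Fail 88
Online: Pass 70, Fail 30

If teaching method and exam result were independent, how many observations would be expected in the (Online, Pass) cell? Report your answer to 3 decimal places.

Row total (Online) = 100; column total (Pass) = 161; grand total N = 340.
Expected count = (row total × column total) / N = 100 × 161 / 340 = 47.353.

47.353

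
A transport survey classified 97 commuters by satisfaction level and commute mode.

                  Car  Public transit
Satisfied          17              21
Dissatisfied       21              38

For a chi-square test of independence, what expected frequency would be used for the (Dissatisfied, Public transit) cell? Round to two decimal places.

35.89

Row total (Dissatisfied) = 59; column total (Public transit) = 59; grand total N = 97.
Expected count = (row total × column total) / N = 59 × 59 / 97 = 35.89.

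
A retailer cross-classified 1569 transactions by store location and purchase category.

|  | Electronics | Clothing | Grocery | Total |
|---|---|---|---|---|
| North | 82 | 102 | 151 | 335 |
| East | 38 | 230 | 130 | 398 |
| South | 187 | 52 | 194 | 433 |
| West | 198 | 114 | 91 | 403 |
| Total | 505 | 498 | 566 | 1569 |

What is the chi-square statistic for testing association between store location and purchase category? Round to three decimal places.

Grand total N = 1569.
Expected counts (row total × column total / N):
  North, Electronics: 335×505/1569 = 107.8235
  North, Clothing: 335×498/1569 = 106.3289
  North, Grocery: 335×566/1569 = 120.8477
  East, Electronics: 398×505/1569 = 128.1007
  East, Clothing: 398×498/1569 = 126.3250
  East, Grocery: 398×566/1569 = 143.5743
  South, Electronics: 433×505/1569 = 139.3658
  South, Clothing: 433×498/1569 = 137.4340
  South, Grocery: 433×566/1569 = 156.2001
  West, Electronics: 403×505/1569 = 129.7100
  West, Clothing: 403×498/1569 = 127.9120
  West, Grocery: 403×566/1569 = 145.3779
Contributions (O − E)²/E:
  (82 − 107.8235)²/107.8235 = 6.1847
  (102 − 106.3289)²/106.3289 = 0.1762
  (151 − 120.8477)²/120.8477 = 7.5232
  (38 − 128.1007)²/128.1007 = 63.3731
  (230 − 126.3250)²/126.3250 = 85.0861
  (130 − 143.5743)²/143.5743 = 1.2834
  (187 − 139.3658)²/139.3658 = 16.2810
  (52 − 137.4340)²/137.4340 = 53.1089
  (194 − 156.2001)²/156.2001 = 9.1474
  (198 − 129.7100)²/129.7100 = 35.9535
  (114 − 127.9120)²/127.9120 = 1.5131
  (91 − 145.3779)²/145.3779 = 20.3398
χ² = 6.1847 + 0.1762 + 7.5232 + 63.3731 + 85.0861 + 1.2834 + 16.2810 + 53.1089 + 9.1474 + 35.9535 + 1.5131 + 20.3398 = 299.970

299.970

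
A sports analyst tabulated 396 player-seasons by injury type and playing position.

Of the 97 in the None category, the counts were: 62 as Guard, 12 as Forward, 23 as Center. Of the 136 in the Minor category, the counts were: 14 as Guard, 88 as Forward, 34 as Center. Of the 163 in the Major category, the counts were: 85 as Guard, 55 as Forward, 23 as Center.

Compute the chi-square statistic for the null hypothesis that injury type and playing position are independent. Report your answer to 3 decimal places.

95.857

Row totals: 97, 136, 163. Column totals: 161, 155, 80. Grand total N = 396.
Expected counts (row total × column total / N):
  None, Guard: 97×161/396 = 39.4369
  None, Forward: 97×155/396 = 37.9672
  None, Center: 97×80/396 = 19.5960
  Minor, Guard: 136×161/396 = 55.2929
  Minor, Forward: 136×155/396 = 53.2323
  Minor, Center: 136×80/396 = 27.4747
  Major, Guard: 163×161/396 = 66.2702
  Major, Forward: 163×155/396 = 63.8005
  Major, Center: 163×80/396 = 32.9293
Contributions (O − E)²/E:
  (62 − 39.4369)²/39.4369 = 12.9091
  (12 − 37.9672)²/37.9672 = 17.7599
  (23 − 19.5960)²/19.5960 = 0.5913
  (14 − 55.2929)²/55.2929 = 30.8377
  (88 − 53.2323)²/53.2323 = 22.7079
  (34 − 27.4747)²/27.4747 = 1.5498
  (85 − 66.2702)²/66.2702 = 5.2936
  (55 − 63.8005)²/63.8005 = 1.2139
  (23 − 32.9293)²/32.9293 = 2.9940
χ² = 12.9091 + 17.7599 + 0.5913 + 30.8377 + 22.7079 + 1.5498 + 5.2936 + 1.2139 + 2.9940 = 95.857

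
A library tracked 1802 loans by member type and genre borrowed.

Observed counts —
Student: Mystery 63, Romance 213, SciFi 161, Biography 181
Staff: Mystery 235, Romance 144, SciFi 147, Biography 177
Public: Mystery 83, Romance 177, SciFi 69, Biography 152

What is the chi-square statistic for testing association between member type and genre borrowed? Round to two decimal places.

143.93

Row totals: 618, 703, 481. Column totals: 381, 534, 377, 510. Grand total N = 1802.
Expected counts (row total × column total / N):
  Student, Mystery: 618×381/1802 = 130.665
  Student, Romance: 618×534/1802 = 183.137
  Student, SciFi: 618×377/1802 = 129.293
  Student, Biography: 618×510/1802 = 174.906
  Staff, Mystery: 703×381/1802 = 148.637
  Staff, Romance: 703×534/1802 = 208.325
  Staff, SciFi: 703×377/1802 = 147.076
  Staff, Biography: 703×510/1802 = 198.962
  Public, Mystery: 481×381/1802 = 101.699
  Public, Romance: 481×534/1802 = 142.538
  Public, SciFi: 481×377/1802 = 100.631
  Public, Biography: 481×510/1802 = 136.132
Contributions (O − E)²/E:
  (63 − 130.665)²/130.665 = 35.0404
  (213 − 183.137)²/183.137 = 4.8696
  (161 − 129.293)²/129.293 = 7.7756
  (181 − 174.906)²/174.906 = 0.2123
  (235 − 148.637)²/148.637 = 50.1798
  (144 − 208.325)²/208.325 = 19.8618
  (147 − 147.076)²/147.076 = 0.0000
  (177 − 198.962)²/198.962 = 2.4242
  (83 − 101.699)²/101.699 = 3.4381
  (177 − 142.538)²/142.538 = 8.3320
  (69 − 100.631)²/100.631 = 9.9425
  (152 − 136.132)²/136.132 = 1.8496
χ² = 35.0404 + 4.8696 + 7.7756 + 0.2123 + 50.1798 + 19.8618 + 0.0000 + 2.4242 + 3.4381 + 8.3320 + 9.9425 + 1.8496 = 143.93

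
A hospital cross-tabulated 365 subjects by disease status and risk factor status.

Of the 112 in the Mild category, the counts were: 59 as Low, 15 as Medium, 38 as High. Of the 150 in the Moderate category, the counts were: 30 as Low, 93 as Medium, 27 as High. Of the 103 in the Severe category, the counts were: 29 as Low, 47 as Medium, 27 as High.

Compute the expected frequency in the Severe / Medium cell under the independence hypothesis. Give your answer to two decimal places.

Row total (Severe) = 103; column total (Medium) = 155; grand total N = 365.
Expected count = (row total × column total) / N = 103 × 155 / 365 = 43.74.

43.74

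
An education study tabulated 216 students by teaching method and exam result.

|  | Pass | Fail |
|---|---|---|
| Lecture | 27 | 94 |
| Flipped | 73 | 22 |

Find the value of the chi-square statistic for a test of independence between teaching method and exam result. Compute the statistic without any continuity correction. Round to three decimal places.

63.642

Row totals: 121, 95. Column totals: 100, 116. Grand total N = 216.
Expected counts (row total × column total / N):
  Lecture, Pass: 121×100/216 = 56.0185
  Lecture, Fail: 121×116/216 = 64.9815
  Flipped, Pass: 95×100/216 = 43.9815
  Flipped, Fail: 95×116/216 = 51.0185
Contributions (O − E)²/E:
  (27 − 56.0185)²/56.0185 = 15.0321
  (94 − 64.9815)²/64.9815 = 12.9587
  (73 − 43.9815)²/43.9815 = 19.1461
  (22 − 51.0185)²/51.0185 = 16.5053
χ² = 15.0321 + 12.9587 + 19.1461 + 16.5053 = 63.642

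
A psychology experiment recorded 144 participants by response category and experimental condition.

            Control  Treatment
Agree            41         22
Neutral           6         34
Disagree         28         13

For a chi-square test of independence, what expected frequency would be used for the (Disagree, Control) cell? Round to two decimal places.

21.35

Row total (Disagree) = 41; column total (Control) = 75; grand total N = 144.
Expected count = (row total × column total) / N = 41 × 75 / 144 = 21.35.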